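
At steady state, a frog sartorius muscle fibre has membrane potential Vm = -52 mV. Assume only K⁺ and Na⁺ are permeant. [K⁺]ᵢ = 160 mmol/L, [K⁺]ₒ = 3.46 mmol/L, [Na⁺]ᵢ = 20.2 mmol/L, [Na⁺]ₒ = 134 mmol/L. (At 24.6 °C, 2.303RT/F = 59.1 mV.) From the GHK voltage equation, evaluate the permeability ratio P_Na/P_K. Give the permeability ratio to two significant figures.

Let α = P_Na/P_K. GHK: Vm = 59.1·log₁₀[(Kₒ + α·Naₒ)/(Kᵢ + α·Naᵢ)].
10^(Vm/59.1) = 10^(-52.0/59.1) = 0.13187
So 0.13187·(Kᵢ + α·Naᵢ) = Kₒ + α·Naₒ → α = (0.13187·160.0 − 3.46) / (134.0 − 0.13187·20.2)
α = (21.1 − 3.46) / (134.0 − 2.664) = 17.64/131.3 = 0.1343

0.13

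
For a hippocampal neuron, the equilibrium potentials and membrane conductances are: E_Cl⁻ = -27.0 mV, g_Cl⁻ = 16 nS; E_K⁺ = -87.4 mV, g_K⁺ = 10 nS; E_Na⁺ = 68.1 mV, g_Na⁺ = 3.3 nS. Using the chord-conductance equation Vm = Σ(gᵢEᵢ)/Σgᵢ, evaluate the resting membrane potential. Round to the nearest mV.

Σ gᵢEᵢ = 16·(-27.0) + 10·(-87.4) + 3.3·(68.1) = -1081.27
Σ gᵢ = 16 + 10 + 3.3 = 29.3
Vm = -1081.27 / 29.3 = -36.90 mV

-37 mV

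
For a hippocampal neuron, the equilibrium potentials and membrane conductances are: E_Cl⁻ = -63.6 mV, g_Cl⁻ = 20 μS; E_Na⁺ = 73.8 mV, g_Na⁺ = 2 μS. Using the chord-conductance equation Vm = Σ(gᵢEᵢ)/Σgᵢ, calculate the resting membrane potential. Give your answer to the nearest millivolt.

Σ gᵢEᵢ = 20·(-63.6) + 2·(73.8) = -1124.40
Σ gᵢ = 20 + 2 = 22
Vm = -1124.40 / 22 = -51.11 mV

-51 mV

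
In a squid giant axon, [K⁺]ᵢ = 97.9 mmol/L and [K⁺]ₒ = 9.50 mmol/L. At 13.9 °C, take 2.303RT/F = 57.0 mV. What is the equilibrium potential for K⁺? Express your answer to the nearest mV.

-58 mV

E = (57.0/z) · log₁₀([K⁺]_out/[K⁺]_in) with z = +1.
= (57.0/1) · log₁₀(9.50/97.9) = 57.00 · log₁₀(0.09704)
= 57.00 · (-1.0131) = -57.74 mV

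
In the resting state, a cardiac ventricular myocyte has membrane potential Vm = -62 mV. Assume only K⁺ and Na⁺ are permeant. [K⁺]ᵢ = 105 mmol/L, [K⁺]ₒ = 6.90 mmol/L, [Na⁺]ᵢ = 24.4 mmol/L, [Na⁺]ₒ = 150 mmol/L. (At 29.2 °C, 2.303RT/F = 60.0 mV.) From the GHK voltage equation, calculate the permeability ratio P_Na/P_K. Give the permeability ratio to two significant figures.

0.019

Let α = P_Na/P_K. GHK: Vm = 60.0·log₁₀[(Kₒ + α·Naₒ)/(Kᵢ + α·Naᵢ)].
10^(Vm/60.0) = 10^(-62.0/60.0) = 0.092612
So 0.092612·(Kᵢ + α·Naᵢ) = Kₒ + α·Naₒ → α = (0.092612·105.0 − 6.9) / (150.0 − 0.092612·24.4)
α = (9.724 − 6.9) / (150.0 − 2.26) = 2.824/147.7 = 0.01912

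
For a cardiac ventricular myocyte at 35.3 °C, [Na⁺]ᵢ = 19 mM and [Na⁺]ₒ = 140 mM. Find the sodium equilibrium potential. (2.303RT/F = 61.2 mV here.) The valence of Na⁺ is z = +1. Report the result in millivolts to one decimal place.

E = (61.2/z) · log₁₀([Na⁺]_out/[Na⁺]_in) with z = +1.
= (61.2/1) · log₁₀(140/19) = 61.20 · log₁₀(7.368)
= 61.20 · (0.8674) = 53.08 mV

53.1 mV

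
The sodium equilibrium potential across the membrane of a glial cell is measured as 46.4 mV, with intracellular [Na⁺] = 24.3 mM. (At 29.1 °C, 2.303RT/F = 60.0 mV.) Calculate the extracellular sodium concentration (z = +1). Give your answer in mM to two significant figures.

Nernst: E = (60.0/1) · log₁₀([out]/[in]), so log₁₀([out]/[in]) = 46.4 × 1 / 60.0 = 0.7733.
[out]/[in] = 10^(0.7733) = 5.934.
[out] = 5.934 × 24.3 = 144.2 mM.

140 mM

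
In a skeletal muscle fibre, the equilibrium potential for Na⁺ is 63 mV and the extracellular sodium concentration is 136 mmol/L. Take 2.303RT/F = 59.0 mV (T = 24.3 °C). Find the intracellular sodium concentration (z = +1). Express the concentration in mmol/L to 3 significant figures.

11.6 mmol/L

Nernst: E = (59.0/1) · log₁₀([out]/[in]), so log₁₀([out]/[in]) = 63.0 × 1 / 59.0 = 1.0678.
[out]/[in] = 10^(1.0678) = 11.69.
[in] = 136 / 11.69 = 11.63 mmol/L.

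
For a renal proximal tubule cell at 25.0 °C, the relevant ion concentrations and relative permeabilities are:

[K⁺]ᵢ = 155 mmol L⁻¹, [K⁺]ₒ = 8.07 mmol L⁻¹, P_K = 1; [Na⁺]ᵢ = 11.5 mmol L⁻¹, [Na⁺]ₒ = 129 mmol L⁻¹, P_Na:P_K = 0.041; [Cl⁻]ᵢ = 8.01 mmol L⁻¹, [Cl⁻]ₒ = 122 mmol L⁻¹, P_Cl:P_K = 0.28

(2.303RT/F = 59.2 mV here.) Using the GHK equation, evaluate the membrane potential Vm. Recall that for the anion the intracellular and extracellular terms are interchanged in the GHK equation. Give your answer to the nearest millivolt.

Vm = 59.2 · log₁₀[(Σ P·[cation]ₒ + Σ P·[anion]ᵢ) / (Σ P·[cation]ᵢ + Σ P·[anion]ₒ)]
Numerator = 1×8.07 + 0.041×129 + 0.28×8.01 = 15.6
Denominator = 1×155 + 0.041×11.5 + 0.28×122 = 189.6
Vm = 59.2 · log₁₀(0.082274) = 59.2 × (-1.0847) = -64.22 mV

-64 mV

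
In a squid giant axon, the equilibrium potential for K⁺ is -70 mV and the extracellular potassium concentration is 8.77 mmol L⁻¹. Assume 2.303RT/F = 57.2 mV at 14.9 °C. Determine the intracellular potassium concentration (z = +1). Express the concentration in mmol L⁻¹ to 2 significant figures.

150 mmol L⁻¹

Nernst: E = (57.2/1) · log₁₀([out]/[in]), so log₁₀([out]/[in]) = -70.0 × 1 / 57.2 = -1.2238.
[out]/[in] = 10^(-1.2238) = 0.05973.
[in] = 8.77 / 0.05973 = 146.8 mmol L⁻¹.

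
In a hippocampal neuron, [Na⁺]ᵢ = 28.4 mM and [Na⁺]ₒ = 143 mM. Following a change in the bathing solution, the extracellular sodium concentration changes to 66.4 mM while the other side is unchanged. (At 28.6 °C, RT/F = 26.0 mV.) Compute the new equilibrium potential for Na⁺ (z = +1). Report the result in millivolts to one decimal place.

22.1 mV

After the shift: [Na⁺]_out = 66.4, [Na⁺]_in = 28.4 mM.
E_new = (26.0/1)·ln(66.4/28.4) = 26.00 · (0.8493) = 22.08 mV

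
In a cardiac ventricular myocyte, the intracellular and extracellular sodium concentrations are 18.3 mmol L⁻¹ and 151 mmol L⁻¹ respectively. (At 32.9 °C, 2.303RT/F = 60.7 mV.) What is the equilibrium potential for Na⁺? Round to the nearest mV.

E = (60.7/z) · log₁₀([Na⁺]_out/[Na⁺]_in) with z = +1.
= (60.7/1) · log₁₀(151/18.3) = 60.70 · log₁₀(8.251)
= 60.70 · (0.9165) = 55.63 mV

56 mV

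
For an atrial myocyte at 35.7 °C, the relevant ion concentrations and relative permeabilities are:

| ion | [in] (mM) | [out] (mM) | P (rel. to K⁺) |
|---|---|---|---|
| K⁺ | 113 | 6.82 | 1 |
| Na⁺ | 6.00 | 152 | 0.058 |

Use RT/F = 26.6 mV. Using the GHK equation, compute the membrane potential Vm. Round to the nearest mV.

-53 mV

Vm = 26.6 · ln[(Σ P·[cation]ₒ + Σ P·[anion]ᵢ) / (Σ P·[cation]ᵢ + Σ P·[anion]ₒ)]
Numerator = 1×6.82 + 0.058×152 = 15.64
Denominator = 1×113 + 0.058×6.00 = 113.3
Vm = 26.6 · ln(0.13795) = 26.6 × (-1.9809) = -52.69 mV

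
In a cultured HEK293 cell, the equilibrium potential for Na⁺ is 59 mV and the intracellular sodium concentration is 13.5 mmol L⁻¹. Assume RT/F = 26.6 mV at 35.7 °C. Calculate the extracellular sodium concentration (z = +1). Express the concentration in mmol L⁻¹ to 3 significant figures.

Nernst: E = (26.6/1) · ln([out]/[in]), so ln([out]/[in]) = 59.0 × 1 / 26.6 = 2.2180.
[out]/[in] = e^(2.2180) = 9.189.
[out] = 9.189 × 13.5 = 124.1 mmol L⁻¹.

124 mmol L⁻¹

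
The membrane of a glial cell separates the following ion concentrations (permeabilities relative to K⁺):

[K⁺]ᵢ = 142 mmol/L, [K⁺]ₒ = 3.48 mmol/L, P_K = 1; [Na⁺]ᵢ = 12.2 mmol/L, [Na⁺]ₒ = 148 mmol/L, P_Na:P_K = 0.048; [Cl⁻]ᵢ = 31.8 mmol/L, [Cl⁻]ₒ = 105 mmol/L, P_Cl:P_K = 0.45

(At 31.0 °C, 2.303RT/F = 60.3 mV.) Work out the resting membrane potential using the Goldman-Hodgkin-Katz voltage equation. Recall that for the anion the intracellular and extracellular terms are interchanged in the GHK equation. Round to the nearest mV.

-53 mV

Vm = 60.3 · log₁₀[(Σ P·[cation]ₒ + Σ P·[anion]ᵢ) / (Σ P·[cation]ᵢ + Σ P·[anion]ₒ)]
Numerator = 1×3.48 + 0.048×148 + 0.45×31.8 = 24.89
Denominator = 1×142 + 0.048×12.2 + 0.45×105 = 189.8
Vm = 60.3 · log₁₀(0.13113) = 60.3 × (-0.8823) = -53.20 mV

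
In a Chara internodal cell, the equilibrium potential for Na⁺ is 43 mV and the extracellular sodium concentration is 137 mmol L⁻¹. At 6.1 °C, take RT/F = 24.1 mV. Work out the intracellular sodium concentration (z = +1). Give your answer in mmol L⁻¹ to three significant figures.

23.0 mmol L⁻¹

Nernst: E = (24.1/1) · ln([out]/[in]), so ln([out]/[in]) = 43.0 × 1 / 24.1 = 1.7842.
[out]/[in] = e^(1.7842) = 5.955.
[in] = 137 / 5.955 = 23.01 mmol L⁻¹.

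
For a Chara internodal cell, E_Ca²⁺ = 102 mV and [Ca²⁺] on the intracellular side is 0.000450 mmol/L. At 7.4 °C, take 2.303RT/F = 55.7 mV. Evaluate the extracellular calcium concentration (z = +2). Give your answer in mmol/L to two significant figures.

Nernst: E = (55.7/2) · log₁₀([out]/[in]), so log₁₀([out]/[in]) = 102.0 × 2 / 55.7 = 3.6625.
[out]/[in] = 10^(3.6625) = 4597.
[out] = 4597 × 0.000450 = 2.069 mmol/L.

2.1 mmol/L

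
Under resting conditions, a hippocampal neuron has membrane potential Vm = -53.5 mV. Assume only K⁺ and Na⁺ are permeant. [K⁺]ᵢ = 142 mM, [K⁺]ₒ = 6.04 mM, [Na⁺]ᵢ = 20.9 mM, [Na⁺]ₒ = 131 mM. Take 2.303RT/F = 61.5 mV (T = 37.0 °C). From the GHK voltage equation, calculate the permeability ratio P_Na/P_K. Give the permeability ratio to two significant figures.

Let α = P_Na/P_K. GHK: Vm = 61.5·log₁₀[(Kₒ + α·Naₒ)/(Kᵢ + α·Naᵢ)].
10^(Vm/61.5) = 10^(-53.5/61.5) = 0.13492
So 0.13492·(Kᵢ + α·Naᵢ) = Kₒ + α·Naₒ → α = (0.13492·142.0 − 6.04) / (131.0 − 0.13492·20.9)
α = (19.16 − 6.04) / (131.0 − 2.82) = 13.12/128.2 = 0.1023

0.10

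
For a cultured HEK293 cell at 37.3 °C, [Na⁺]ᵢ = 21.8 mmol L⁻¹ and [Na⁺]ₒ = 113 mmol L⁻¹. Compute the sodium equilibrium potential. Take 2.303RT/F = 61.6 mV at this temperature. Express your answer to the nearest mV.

44 mV

E = (61.6/z) · log₁₀([Na⁺]_out/[Na⁺]_in) with z = +1.
= (61.6/1) · log₁₀(113/21.8) = 61.60 · log₁₀(5.183)
= 61.60 · (0.7146) = 44.02 mV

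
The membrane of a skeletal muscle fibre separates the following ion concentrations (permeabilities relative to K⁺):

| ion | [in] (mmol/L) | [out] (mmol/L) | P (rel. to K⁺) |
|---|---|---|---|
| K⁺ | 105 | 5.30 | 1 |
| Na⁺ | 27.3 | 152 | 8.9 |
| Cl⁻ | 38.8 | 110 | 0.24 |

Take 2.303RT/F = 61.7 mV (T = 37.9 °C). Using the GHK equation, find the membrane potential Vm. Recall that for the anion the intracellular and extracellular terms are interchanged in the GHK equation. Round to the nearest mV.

Vm = 61.7 · log₁₀[(Σ P·[cation]ₒ + Σ P·[anion]ᵢ) / (Σ P·[cation]ᵢ + Σ P·[anion]ₒ)]
Numerator = 1×5.30 + 8.9×152 + 0.24×38.8 = 1367
Denominator = 1×105 + 8.9×27.3 + 0.24×110 = 374.4
Vm = 61.7 · log₁₀(3.6526) = 61.7 × (0.5626) = 34.71 mV

35 mV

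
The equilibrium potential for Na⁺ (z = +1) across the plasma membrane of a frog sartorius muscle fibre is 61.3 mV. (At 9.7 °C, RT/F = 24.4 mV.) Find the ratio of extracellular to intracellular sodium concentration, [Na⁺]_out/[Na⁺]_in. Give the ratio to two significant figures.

12

ln([out]/[in]) = E·z/(24.4) = 61.3 × 1 / 24.4 = 2.5123
[out]/[in] = e^(2.5123) = 12.33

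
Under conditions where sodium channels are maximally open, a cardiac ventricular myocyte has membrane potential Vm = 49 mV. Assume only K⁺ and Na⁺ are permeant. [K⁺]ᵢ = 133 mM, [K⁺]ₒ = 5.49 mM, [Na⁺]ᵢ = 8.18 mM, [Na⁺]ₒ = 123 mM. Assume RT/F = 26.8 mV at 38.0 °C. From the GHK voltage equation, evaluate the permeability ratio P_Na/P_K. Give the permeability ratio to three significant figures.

11.4

Let α = P_Na/P_K. GHK: Vm = 26.8·ln[(Kₒ + α·Naₒ)/(Kᵢ + α·Naᵢ)].
e^(Vm/26.8) = e^(49.0/26.8) = 6.2237
So 6.2237·(Kᵢ + α·Naᵢ) = Kₒ + α·Naₒ → α = (6.2237·133.0 − 5.49) / (123.0 − 6.2237·8.18)
α = (827.7 − 5.49) / (123.0 − 50.91) = 822.3/72.09 = 11.41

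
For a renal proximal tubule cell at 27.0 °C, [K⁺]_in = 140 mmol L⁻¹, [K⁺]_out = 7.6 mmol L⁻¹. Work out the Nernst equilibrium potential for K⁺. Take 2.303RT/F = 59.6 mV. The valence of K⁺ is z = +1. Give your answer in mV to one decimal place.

E = (59.6/z) · log₁₀([K⁺]_out/[K⁺]_in) with z = +1.
= (59.6/1) · log₁₀(7.6/140) = 59.60 · log₁₀(0.05429)
= 59.60 · (-1.2653) = -75.41 mV

-75.4 mV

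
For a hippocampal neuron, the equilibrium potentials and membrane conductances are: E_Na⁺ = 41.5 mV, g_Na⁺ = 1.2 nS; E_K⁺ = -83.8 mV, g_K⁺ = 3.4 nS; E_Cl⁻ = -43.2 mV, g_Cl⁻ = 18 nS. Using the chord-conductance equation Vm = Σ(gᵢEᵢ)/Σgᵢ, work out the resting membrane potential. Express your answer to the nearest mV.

Σ gᵢEᵢ = 1.2·(41.5) + 3.4·(-83.8) + 18·(-43.2) = -1012.72
Σ gᵢ = 1.2 + 3.4 + 18 = 22.6
Vm = -1012.72 / 22.6 = -44.81 mV

-45 mV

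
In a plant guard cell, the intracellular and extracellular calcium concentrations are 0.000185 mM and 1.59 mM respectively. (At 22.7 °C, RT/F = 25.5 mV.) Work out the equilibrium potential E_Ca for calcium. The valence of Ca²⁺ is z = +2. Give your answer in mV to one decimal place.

E = (25.5/z) · ln([Ca²⁺]_out/[Ca²⁺]_in) with z = +2.
= (25.5/2) · ln(1.59/0.000185) = 12.75 · ln(8595)
= 12.75 · (9.0589) = 115.50 mV

115.5 mV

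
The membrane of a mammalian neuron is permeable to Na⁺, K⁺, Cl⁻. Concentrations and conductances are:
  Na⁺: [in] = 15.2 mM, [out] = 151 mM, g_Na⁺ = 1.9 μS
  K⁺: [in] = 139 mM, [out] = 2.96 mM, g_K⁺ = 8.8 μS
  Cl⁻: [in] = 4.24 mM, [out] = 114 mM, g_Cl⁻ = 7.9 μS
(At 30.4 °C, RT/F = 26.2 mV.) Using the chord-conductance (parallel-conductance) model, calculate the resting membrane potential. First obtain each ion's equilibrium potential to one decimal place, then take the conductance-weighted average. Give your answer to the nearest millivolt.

-78 mV

E_Na⁺ = (26.2/1)·ln(151/15.2) = 60.2 mV
E_K⁺ = (26.2/1)·ln(2.96/139) = -100.9 mV
E_Cl⁻ = (26.2/-1)·ln(114/4.24) = -86.2 mV
Vm = (Σ gᵢEᵢ)/(Σ gᵢ) = (1.9·60.2 + 8.8·-100.9 + 7.9·-86.2) / (1.9 + 8.8 + 7.9)
= -1454.52 / 18.6 = -78.20 mV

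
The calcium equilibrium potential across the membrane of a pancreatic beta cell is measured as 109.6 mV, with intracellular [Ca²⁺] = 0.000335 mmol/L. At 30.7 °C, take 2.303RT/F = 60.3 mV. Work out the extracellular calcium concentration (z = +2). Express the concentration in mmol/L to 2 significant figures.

Nernst: E = (60.3/2) · log₁₀([out]/[in]), so log₁₀([out]/[in]) = 109.6 × 2 / 60.3 = 3.6352.
[out]/[in] = 10^(3.6352) = 4317.
[out] = 4317 × 0.000335 = 1.446 mmol/L.

1.4 mmol/L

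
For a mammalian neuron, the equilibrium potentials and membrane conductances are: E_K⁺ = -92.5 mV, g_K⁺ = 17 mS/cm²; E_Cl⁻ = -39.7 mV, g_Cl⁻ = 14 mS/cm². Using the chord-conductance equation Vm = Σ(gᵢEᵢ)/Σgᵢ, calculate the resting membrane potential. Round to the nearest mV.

Σ gᵢEᵢ = 17·(-92.5) + 14·(-39.7) = -2128.30
Σ gᵢ = 17 + 14 = 31
Vm = -2128.30 / 31 = -68.65 mV

-69 mV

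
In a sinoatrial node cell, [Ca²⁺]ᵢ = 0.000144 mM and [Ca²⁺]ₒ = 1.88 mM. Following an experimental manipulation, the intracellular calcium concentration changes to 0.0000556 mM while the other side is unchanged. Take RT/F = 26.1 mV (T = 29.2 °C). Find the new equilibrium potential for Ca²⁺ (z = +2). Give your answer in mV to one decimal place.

136.1 mV

After the shift: [Ca²⁺]_out = 1.88, [Ca²⁺]_in = 0.0000556 mM.
E_new = (26.1/2)·ln(1.88/0.0000556) = 13.05 · (10.4286) = 136.09 mV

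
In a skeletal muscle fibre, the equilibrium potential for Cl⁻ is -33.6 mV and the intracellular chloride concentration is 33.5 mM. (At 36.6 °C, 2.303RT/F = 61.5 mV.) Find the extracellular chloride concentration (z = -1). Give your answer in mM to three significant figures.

118 mM

Nernst: E = (61.5/-1) · log₁₀([out]/[in]), so log₁₀([out]/[in]) = -33.6 × -1 / 61.5 = 0.5463.
[out]/[in] = 10^(0.5463) = 3.518.
[out] = 3.518 × 33.5 = 117.9 mM.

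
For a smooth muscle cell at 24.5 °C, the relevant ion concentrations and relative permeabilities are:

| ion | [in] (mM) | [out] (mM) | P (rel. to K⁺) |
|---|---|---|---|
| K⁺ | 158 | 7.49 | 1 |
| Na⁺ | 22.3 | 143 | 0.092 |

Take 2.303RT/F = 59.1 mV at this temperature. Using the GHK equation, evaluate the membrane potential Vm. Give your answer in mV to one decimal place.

Vm = 59.1 · log₁₀[(Σ P·[cation]ₒ + Σ P·[anion]ᵢ) / (Σ P·[cation]ᵢ + Σ P·[anion]ₒ)]
Numerator = 1×7.49 + 0.092×143 = 20.65
Denominator = 1×158 + 0.092×22.3 = 160.1
Vm = 59.1 · log₁₀(0.129) = 59.1 × (-0.8894) = -52.56 mV

-52.6 mV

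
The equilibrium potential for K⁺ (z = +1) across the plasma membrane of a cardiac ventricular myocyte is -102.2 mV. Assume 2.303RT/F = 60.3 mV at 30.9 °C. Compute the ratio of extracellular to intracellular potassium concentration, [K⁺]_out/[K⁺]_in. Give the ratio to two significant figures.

0.020

log₁₀([out]/[in]) = E·z/(60.3) = -102.2 × 1 / 60.3 = -1.6949
[out]/[in] = 10^(-1.6949) = 0.02019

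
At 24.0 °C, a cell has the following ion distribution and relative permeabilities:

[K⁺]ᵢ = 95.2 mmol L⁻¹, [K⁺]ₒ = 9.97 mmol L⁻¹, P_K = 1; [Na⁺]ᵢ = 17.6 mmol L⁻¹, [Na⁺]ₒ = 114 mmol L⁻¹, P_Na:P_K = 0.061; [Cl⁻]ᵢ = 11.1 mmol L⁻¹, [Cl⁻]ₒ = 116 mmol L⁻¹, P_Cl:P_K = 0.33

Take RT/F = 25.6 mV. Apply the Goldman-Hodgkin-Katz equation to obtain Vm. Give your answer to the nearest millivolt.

-48 mV

Vm = 25.6 · ln[(Σ P·[cation]ₒ + Σ P·[anion]ᵢ) / (Σ P·[cation]ᵢ + Σ P·[anion]ₒ)]
Numerator = 1×9.97 + 0.061×114 + 0.33×11.1 = 20.59
Denominator = 1×95.2 + 0.061×17.6 + 0.33×116 = 134.6
Vm = 25.6 · ln(0.153) = 25.6 × (-1.8773) = -48.06 mV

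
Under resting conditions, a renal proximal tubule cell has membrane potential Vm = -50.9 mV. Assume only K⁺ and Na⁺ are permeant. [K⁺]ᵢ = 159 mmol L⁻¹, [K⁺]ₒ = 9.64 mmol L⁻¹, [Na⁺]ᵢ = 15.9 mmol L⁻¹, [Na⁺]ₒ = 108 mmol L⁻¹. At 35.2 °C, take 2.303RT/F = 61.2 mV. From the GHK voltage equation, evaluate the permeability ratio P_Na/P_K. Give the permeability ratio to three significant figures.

0.130

Let α = P_Na/P_K. GHK: Vm = 61.2·log₁₀[(Kₒ + α·Naₒ)/(Kᵢ + α·Naᵢ)].
10^(Vm/61.2) = 10^(-50.9/61.2) = 0.14733
So 0.14733·(Kᵢ + α·Naᵢ) = Kₒ + α·Naₒ → α = (0.14733·159.0 − 9.64) / (108.0 − 0.14733·15.9)
α = (23.43 − 9.64) / (108.0 − 2.343) = 13.79/105.7 = 0.1305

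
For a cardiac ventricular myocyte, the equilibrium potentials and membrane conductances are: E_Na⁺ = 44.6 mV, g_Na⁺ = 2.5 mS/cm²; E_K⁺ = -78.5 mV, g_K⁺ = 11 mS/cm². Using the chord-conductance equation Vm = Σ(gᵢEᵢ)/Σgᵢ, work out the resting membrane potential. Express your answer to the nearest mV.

Σ gᵢEᵢ = 2.5·(44.6) + 11·(-78.5) = -752.00
Σ gᵢ = 2.5 + 11 = 13.5
Vm = -752.00 / 13.5 = -55.70 mV

-56 mV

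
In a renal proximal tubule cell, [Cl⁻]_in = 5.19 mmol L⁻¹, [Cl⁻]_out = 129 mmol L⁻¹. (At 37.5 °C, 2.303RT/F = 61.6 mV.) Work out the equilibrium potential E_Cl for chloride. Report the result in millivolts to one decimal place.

-86.0 mV

E = (61.6/z) · log₁₀([Cl⁻]_out/[Cl⁻]_in) with z = -1.
For an anion, dividing by z = -1 reverses the sign.
= (61.6/-1) · log₁₀(129/5.19) = -61.60 · log₁₀(24.86)
= -61.60 · (1.3954) = -85.96 mV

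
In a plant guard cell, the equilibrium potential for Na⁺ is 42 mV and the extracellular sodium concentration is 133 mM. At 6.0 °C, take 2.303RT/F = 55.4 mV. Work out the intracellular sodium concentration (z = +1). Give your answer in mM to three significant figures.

Nernst: E = (55.4/1) · log₁₀([out]/[in]), so log₁₀([out]/[in]) = 42.0 × 1 / 55.4 = 0.7581.
[out]/[in] = 10^(0.7581) = 5.73.
[in] = 133 / 5.73 = 23.21 mM.

23.2 mM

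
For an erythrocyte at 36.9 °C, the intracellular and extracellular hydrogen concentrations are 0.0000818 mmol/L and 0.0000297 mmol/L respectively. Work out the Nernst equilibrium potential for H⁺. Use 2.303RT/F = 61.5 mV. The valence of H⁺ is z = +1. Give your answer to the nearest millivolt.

E = (61.5/z) · log₁₀([H⁺]_out/[H⁺]_in) with z = +1.
= (61.5/1) · log₁₀(0.0000297/0.0000818) = 61.50 · log₁₀(0.3631)
= 61.50 · (-0.4400) = -27.06 mV

-27 mV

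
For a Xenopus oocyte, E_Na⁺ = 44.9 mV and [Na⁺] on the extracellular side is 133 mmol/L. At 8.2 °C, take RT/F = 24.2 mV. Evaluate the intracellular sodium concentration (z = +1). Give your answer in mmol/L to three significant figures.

20.8 mmol/L

Nernst: E = (24.2/1) · ln([out]/[in]), so ln([out]/[in]) = 44.9 × 1 / 24.2 = 1.8554.
[out]/[in] = e^(1.8554) = 6.394.
[in] = 133 / 6.394 = 20.8 mmol/L.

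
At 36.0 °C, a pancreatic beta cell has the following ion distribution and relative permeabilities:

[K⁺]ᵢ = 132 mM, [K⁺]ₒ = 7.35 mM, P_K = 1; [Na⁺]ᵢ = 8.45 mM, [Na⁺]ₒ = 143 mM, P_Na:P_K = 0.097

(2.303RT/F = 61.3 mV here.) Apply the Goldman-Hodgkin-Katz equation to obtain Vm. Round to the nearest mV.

Vm = 61.3 · log₁₀[(Σ P·[cation]ₒ + Σ P·[anion]ᵢ) / (Σ P·[cation]ᵢ + Σ P·[anion]ₒ)]
Numerator = 1×7.35 + 0.097×143 = 21.22
Denominator = 1×132 + 0.097×8.45 = 132.8
Vm = 61.3 · log₁₀(0.15977) = 61.3 × (-0.7965) = -48.83 mV

-49 mV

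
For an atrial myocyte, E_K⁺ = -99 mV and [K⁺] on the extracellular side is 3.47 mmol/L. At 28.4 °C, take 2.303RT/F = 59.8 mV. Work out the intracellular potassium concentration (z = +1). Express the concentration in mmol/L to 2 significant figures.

160 mmol/L

Nernst: E = (59.8/1) · log₁₀([out]/[in]), so log₁₀([out]/[in]) = -99.0 × 1 / 59.8 = -1.6555.
[out]/[in] = 10^(-1.6555) = 0.0221.
[in] = 3.47 / 0.0221 = 157 mmol/L.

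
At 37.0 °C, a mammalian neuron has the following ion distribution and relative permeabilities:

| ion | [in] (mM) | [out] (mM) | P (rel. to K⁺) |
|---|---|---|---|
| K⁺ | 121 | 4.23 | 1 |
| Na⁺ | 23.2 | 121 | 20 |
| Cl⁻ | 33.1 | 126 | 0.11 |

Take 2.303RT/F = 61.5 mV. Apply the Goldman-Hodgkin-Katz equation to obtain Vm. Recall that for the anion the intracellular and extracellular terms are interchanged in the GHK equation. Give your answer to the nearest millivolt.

37 mV

Vm = 61.5 · log₁₀[(Σ P·[cation]ₒ + Σ P·[anion]ᵢ) / (Σ P·[cation]ᵢ + Σ P·[anion]ₒ)]
Numerator = 1×4.23 + 20×121 + 0.11×33.1 = 2428
Denominator = 1×121 + 20×23.2 + 0.11×126 = 598.9
Vm = 61.5 · log₁₀(4.0542) = 61.5 × (0.6079) = 37.39 mV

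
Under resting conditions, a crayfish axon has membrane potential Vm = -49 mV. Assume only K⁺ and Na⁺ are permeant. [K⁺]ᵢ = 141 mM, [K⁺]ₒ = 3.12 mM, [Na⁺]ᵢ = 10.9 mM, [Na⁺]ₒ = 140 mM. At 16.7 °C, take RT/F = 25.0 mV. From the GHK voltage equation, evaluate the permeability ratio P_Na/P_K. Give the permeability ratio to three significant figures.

0.121

Let α = P_Na/P_K. GHK: Vm = 25.0·ln[(Kₒ + α·Naₒ)/(Kᵢ + α·Naᵢ)].
e^(Vm/25.0) = e^(-49.0/25.0) = 0.14086
So 0.14086·(Kᵢ + α·Naᵢ) = Kₒ + α·Naₒ → α = (0.14086·141.0 − 3.12) / (140.0 − 0.14086·10.9)
α = (19.86 − 3.12) / (140.0 − 1.535) = 16.74/138.5 = 0.1209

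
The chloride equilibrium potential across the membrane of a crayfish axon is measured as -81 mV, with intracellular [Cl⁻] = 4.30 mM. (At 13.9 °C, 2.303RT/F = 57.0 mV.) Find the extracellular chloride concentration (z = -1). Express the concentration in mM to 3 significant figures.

Nernst: E = (57.0/-1) · log₁₀([out]/[in]), so log₁₀([out]/[in]) = -81.0 × -1 / 57.0 = 1.4211.
[out]/[in] = 10^(1.4211) = 26.37.
[out] = 26.37 × 4.30 = 113.4 mM.

113 mM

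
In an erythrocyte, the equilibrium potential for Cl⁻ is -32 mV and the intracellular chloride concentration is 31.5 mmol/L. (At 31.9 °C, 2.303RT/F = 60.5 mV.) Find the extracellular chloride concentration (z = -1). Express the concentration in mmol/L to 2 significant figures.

110 mmol/L

Nernst: E = (60.5/-1) · log₁₀([out]/[in]), so log₁₀([out]/[in]) = -32.0 × -1 / 60.5 = 0.5289.
[out]/[in] = 10^(0.5289) = 3.38.
[out] = 3.38 × 31.5 = 106.5 mmol/L.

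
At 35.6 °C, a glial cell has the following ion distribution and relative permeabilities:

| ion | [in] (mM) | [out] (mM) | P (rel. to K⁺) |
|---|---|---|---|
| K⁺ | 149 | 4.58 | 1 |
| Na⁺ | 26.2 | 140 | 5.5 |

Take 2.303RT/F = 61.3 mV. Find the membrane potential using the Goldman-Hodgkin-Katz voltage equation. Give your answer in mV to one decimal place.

Vm = 61.3 · log₁₀[(Σ P·[cation]ₒ + Σ P·[anion]ᵢ) / (Σ P·[cation]ᵢ + Σ P·[anion]ₒ)]
Numerator = 1×4.58 + 5.5×140 = 774.6
Denominator = 1×149 + 5.5×26.2 = 293.1
Vm = 61.3 · log₁₀(2.6427) = 61.3 × (0.4221) = 25.87 mV

25.9 mV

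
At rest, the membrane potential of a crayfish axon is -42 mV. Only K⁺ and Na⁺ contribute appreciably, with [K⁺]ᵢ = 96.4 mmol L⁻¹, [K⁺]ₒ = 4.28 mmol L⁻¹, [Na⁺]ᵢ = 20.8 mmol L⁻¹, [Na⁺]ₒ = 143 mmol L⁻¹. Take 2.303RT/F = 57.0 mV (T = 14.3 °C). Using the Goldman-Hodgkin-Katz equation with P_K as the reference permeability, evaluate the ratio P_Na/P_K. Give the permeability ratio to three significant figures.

Let α = P_Na/P_K. GHK: Vm = 57.0·log₁₀[(Kₒ + α·Naₒ)/(Kᵢ + α·Naᵢ)].
10^(Vm/57.0) = 10^(-42.0/57.0) = 0.1833
So 0.1833·(Kᵢ + α·Naᵢ) = Kₒ + α·Naₒ → α = (0.1833·96.4 − 4.28) / (143.0 − 0.1833·20.8)
α = (17.67 − 4.28) / (143.0 − 3.813) = 13.39/139.2 = 0.0962

0.0962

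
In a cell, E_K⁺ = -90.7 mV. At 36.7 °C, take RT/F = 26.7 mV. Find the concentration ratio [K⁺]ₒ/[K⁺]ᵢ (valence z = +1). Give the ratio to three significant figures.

0.0335

ln([out]/[in]) = E·z/(26.7) = -90.7 × 1 / 26.7 = -3.3970
[out]/[in] = e^(-3.3970) = 0.03347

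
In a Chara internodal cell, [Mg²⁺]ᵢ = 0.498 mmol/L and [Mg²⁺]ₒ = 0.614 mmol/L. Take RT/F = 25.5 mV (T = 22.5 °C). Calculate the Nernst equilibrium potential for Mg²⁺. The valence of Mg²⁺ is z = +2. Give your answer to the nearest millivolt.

3 mV

E = (25.5/z) · ln([Mg²⁺]_out/[Mg²⁺]_in) with z = +2.
= (25.5/2) · ln(0.614/0.498) = 12.75 · ln(1.233)
= 12.75 · (0.2094) = 2.67 mV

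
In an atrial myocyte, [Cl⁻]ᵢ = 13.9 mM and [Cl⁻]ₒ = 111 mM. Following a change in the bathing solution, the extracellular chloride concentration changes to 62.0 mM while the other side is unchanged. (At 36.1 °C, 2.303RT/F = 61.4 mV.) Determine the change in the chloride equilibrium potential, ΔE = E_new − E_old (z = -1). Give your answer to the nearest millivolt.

E_old = (61.4/-1)·log₁₀(111/13.9) = -55.40 mV
E_new = (61.4/-1)·log₁₀(62.0/13.9) = -39.87 mV
ΔE = -39.87 − (-55.40) = 15.53 mV

16 mV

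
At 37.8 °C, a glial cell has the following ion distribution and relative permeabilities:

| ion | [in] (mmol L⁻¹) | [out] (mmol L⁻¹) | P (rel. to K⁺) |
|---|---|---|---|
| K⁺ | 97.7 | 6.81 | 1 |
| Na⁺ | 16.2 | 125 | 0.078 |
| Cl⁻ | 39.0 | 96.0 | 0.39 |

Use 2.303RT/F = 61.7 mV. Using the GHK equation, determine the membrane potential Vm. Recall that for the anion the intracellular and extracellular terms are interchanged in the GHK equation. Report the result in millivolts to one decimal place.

-39.0 mV

Vm = 61.7 · log₁₀[(Σ P·[cation]ₒ + Σ P·[anion]ᵢ) / (Σ P·[cation]ᵢ + Σ P·[anion]ₒ)]
Numerator = 1×6.81 + 0.078×125 + 0.39×39.0 = 31.77
Denominator = 1×97.7 + 0.078×16.2 + 0.39×96.0 = 136.4
Vm = 61.7 · log₁₀(0.23291) = 61.7 × (-0.6328) = -39.04 mV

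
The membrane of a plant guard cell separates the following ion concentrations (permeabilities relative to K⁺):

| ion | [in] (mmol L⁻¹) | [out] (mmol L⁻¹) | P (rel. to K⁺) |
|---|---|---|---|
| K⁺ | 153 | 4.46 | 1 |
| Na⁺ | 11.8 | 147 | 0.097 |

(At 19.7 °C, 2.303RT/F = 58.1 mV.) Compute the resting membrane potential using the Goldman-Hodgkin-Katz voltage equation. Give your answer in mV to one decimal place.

Vm = 58.1 · log₁₀[(Σ P·[cation]ₒ + Σ P·[anion]ᵢ) / (Σ P·[cation]ᵢ + Σ P·[anion]ₒ)]
Numerator = 1×4.46 + 0.097×147 = 18.72
Denominator = 1×153 + 0.097×11.8 = 154.1
Vm = 58.1 · log₁₀(0.12144) = 58.1 × (-0.9156) = -53.20 mV

-53.2 mV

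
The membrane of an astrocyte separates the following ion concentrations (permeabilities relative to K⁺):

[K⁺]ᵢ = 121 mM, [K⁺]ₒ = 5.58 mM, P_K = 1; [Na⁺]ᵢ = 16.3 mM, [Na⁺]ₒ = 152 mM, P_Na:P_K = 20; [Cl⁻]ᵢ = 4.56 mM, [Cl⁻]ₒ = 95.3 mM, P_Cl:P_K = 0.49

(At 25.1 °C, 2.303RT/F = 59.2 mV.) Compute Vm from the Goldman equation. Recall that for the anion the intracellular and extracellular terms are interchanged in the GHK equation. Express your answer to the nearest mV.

Vm = 59.2 · log₁₀[(Σ P·[cation]ₒ + Σ P·[anion]ᵢ) / (Σ P·[cation]ᵢ + Σ P·[anion]ₒ)]
Numerator = 1×5.58 + 20×152 + 0.49×4.56 = 3048
Denominator = 1×121 + 20×16.3 + 0.49×95.3 = 493.7
Vm = 59.2 · log₁₀(6.1735) = 59.2 × (0.7905) = 46.80 mV

47 mV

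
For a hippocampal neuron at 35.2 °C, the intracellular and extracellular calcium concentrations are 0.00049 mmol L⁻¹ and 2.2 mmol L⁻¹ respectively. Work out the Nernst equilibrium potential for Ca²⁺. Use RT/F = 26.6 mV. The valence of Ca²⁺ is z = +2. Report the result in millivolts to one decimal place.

111.8 mV

E = (26.6/z) · ln([Ca²⁺]_out/[Ca²⁺]_in) with z = +2.
= (26.6/2) · ln(2.2/0.00049) = 13.30 · ln(4490)
= 13.30 · (8.4096) = 111.85 mV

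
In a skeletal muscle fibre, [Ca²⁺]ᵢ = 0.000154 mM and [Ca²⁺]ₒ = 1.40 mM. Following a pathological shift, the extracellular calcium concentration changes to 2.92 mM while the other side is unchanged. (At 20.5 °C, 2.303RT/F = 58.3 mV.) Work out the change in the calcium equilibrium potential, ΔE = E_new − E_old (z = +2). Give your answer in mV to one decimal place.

9.3 mV

E_old = (58.3/2)·log₁₀(1.40/0.000154) = 115.39 mV
E_new = (58.3/2)·log₁₀(2.92/0.000154) = 124.70 mV
ΔE = 124.70 − (115.39) = 9.31 mV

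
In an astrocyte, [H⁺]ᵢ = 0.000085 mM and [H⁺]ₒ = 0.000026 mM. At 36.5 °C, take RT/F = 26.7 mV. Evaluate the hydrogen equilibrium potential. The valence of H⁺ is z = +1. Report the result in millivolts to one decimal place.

E = (26.7/z) · ln([H⁺]_out/[H⁺]_in) with z = +1.
= (26.7/1) · ln(0.000026/0.000085) = 26.70 · ln(0.3059)
= 26.70 · (-1.1846) = -31.63 mV

-31.6 mV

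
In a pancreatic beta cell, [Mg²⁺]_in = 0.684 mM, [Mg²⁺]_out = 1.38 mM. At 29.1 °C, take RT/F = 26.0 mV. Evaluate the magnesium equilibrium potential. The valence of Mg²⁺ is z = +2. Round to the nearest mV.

E = (26.0/z) · ln([Mg²⁺]_out/[Mg²⁺]_in) with z = +2.
= (26.0/2) · ln(1.38/0.684) = 13.00 · ln(2.018)
= 13.00 · (0.7019) = 9.12 mV

9 mV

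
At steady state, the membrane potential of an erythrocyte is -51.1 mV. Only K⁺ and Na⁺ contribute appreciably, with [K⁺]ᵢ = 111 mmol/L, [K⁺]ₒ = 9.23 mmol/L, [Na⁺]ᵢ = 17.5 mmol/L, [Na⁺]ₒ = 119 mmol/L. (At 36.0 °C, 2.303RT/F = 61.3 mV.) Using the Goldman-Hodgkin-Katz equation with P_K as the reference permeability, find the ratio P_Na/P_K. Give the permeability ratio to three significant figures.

Let α = P_Na/P_K. GHK: Vm = 61.3·log₁₀[(Kₒ + α·Naₒ)/(Kᵢ + α·Naᵢ)].
10^(Vm/61.3) = 10^(-51.1/61.3) = 0.14669
So 0.14669·(Kᵢ + α·Naᵢ) = Kₒ + α·Naₒ → α = (0.14669·111.0 − 9.23) / (119.0 − 0.14669·17.5)
α = (16.28 − 9.23) / (119.0 − 2.567) = 7.052/116.4 = 0.06057

0.0606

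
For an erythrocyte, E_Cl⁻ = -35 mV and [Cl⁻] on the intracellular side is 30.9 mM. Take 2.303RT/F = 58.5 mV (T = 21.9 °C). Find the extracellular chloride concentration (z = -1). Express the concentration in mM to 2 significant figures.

Nernst: E = (58.5/-1) · log₁₀([out]/[in]), so log₁₀([out]/[in]) = -35.0 × -1 / 58.5 = 0.5983.
[out]/[in] = 10^(0.5983) = 3.965.
[out] = 3.965 × 30.9 = 122.5 mM.

120 mM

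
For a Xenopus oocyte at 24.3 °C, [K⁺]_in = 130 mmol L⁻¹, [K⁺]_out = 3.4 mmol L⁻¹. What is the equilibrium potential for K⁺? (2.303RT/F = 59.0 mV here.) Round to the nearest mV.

E = (59.0/z) · log₁₀([K⁺]_out/[K⁺]_in) with z = +1.
= (59.0/1) · log₁₀(3.4/130) = 59.00 · log₁₀(0.02615)
= 59.00 · (-1.5825) = -93.37 mV

-93 mV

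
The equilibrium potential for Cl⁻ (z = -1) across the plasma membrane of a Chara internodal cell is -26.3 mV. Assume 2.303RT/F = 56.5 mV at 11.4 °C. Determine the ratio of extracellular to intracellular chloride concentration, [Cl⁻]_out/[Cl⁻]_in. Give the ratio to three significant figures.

log₁₀([out]/[in]) = E·z/(56.5) = -26.3 × -1 / 56.5 = 0.4655
[out]/[in] = 10^(0.4655) = 2.921

2.92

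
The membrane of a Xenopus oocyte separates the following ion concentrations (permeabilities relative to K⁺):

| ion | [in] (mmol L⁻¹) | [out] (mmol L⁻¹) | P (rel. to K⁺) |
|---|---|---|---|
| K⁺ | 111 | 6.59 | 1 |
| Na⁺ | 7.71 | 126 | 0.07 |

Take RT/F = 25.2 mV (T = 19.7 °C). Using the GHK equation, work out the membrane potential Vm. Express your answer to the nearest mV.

-50 mV

Vm = 25.2 · ln[(Σ P·[cation]ₒ + Σ P·[anion]ᵢ) / (Σ P·[cation]ᵢ + Σ P·[anion]ₒ)]
Numerator = 1×6.59 + 0.07×126 = 15.41
Denominator = 1×111 + 0.07×7.71 = 111.5
Vm = 25.2 · ln(0.13816) = 25.2 × (-1.9794) = -49.88 mV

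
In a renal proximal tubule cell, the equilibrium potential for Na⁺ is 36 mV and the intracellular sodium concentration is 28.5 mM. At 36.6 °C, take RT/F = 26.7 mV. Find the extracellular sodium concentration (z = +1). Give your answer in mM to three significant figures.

110 mM

Nernst: E = (26.7/1) · ln([out]/[in]), so ln([out]/[in]) = 36.0 × 1 / 26.7 = 1.3483.
[out]/[in] = e^(1.3483) = 3.851.
[out] = 3.851 × 28.5 = 109.8 mM.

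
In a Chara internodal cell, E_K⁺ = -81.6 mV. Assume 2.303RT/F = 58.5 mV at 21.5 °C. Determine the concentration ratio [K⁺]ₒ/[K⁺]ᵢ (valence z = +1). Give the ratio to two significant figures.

0.040

log₁₀([out]/[in]) = E·z/(58.5) = -81.6 × 1 / 58.5 = -1.3949
[out]/[in] = 10^(-1.3949) = 0.04028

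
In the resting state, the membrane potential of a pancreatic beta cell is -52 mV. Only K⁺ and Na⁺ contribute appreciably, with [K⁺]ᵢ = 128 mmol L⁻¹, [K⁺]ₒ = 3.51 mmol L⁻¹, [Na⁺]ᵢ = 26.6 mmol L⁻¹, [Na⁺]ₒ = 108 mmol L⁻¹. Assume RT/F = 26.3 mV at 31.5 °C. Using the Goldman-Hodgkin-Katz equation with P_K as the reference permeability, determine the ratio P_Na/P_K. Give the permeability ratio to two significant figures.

0.14

Let α = P_Na/P_K. GHK: Vm = 26.3·ln[(Kₒ + α·Naₒ)/(Kᵢ + α·Naᵢ)].
e^(Vm/26.3) = e^(-52.0/26.3) = 0.13846
So 0.13846·(Kᵢ + α·Naᵢ) = Kₒ + α·Naₒ → α = (0.13846·128.0 − 3.51) / (108.0 − 0.13846·26.6)
α = (17.72 − 3.51) / (108.0 − 3.683) = 14.21/104.3 = 0.1362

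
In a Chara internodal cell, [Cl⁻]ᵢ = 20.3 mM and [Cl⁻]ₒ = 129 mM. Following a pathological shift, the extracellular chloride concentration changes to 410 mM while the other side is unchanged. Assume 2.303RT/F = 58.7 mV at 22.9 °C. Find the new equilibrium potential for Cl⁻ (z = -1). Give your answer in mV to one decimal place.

After the shift: [Cl⁻]_out = 410, [Cl⁻]_in = 20.3 mM.
E_new = (58.7/-1)·log₁₀(410/20.3) = -58.70 · (1.3053) = -76.62 mV

-76.6 mV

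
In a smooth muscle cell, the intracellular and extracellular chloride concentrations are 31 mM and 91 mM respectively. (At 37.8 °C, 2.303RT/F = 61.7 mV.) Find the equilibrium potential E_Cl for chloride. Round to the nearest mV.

E = (61.7/z) · log₁₀([Cl⁻]_out/[Cl⁻]_in) with z = -1.
For an anion, dividing by z = -1 reverses the sign.
= (61.7/-1) · log₁₀(91/31) = -61.70 · log₁₀(2.935)
= -61.70 · (0.4677) = -28.86 mV

-29 mV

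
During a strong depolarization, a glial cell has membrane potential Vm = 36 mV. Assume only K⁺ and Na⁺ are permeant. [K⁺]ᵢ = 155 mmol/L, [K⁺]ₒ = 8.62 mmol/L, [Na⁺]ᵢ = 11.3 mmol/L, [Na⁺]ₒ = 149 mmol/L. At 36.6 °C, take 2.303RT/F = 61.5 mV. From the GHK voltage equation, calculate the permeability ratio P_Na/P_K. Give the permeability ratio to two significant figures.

Let α = P_Na/P_K. GHK: Vm = 61.5·log₁₀[(Kₒ + α·Naₒ)/(Kᵢ + α·Naᵢ)].
10^(Vm/61.5) = 10^(36.0/61.5) = 3.8492
So 3.8492·(Kᵢ + α·Naᵢ) = Kₒ + α·Naₒ → α = (3.8492·155.0 − 8.62) / (149.0 − 3.8492·11.3)
α = (596.6 − 8.62) / (149.0 − 43.5) = 588/105.5 = 5.573

5.6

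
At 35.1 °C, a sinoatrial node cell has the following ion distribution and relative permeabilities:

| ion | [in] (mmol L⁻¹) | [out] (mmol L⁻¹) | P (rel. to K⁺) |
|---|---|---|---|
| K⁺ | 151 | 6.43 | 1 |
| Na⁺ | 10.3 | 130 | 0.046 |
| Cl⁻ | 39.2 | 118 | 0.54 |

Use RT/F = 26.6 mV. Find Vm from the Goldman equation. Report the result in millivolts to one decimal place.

-49.4 mV

Vm = 26.6 · ln[(Σ P·[cation]ₒ + Σ P·[anion]ᵢ) / (Σ P·[cation]ᵢ + Σ P·[anion]ₒ)]
Numerator = 1×6.43 + 0.046×130 + 0.54×39.2 = 33.58
Denominator = 1×151 + 0.046×10.3 + 0.54×118 = 215.2
Vm = 26.6 · ln(0.15604) = 26.6 × (-1.8577) = -49.41 mV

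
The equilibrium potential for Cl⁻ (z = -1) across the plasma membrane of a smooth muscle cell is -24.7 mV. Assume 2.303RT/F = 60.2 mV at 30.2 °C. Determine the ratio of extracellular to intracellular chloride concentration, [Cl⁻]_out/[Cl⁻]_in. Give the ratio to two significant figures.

2.6

log₁₀([out]/[in]) = E·z/(60.2) = -24.7 × -1 / 60.2 = 0.4103
[out]/[in] = 10^(0.4103) = 2.572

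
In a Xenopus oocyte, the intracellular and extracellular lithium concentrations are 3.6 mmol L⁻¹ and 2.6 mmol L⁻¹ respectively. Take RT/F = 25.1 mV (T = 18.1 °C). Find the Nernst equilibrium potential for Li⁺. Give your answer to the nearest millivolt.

E = (25.1/z) · ln([Li⁺]_out/[Li⁺]_in) with z = +1.
= (25.1/1) · ln(2.6/3.6) = 25.10 · ln(0.7222)
= 25.10 · (-0.3254) = -8.17 mV

-8 mV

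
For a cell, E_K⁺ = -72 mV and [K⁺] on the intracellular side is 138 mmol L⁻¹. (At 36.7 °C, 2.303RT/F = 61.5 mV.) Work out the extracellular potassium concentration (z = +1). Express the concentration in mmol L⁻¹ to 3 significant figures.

Nernst: E = (61.5/1) · log₁₀([out]/[in]), so log₁₀([out]/[in]) = -72.0 × 1 / 61.5 = -1.1707.
[out]/[in] = 10^(-1.1707) = 0.06749.
[out] = 0.06749 × 138 = 9.314 mmol L⁻¹.

9.31 mmol L⁻¹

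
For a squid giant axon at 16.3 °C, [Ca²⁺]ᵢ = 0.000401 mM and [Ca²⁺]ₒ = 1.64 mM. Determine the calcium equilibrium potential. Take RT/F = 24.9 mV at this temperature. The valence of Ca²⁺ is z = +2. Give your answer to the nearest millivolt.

104 mV

E = (24.9/z) · ln([Ca²⁺]_out/[Ca²⁺]_in) with z = +2.
= (24.9/2) · ln(1.64/0.000401) = 12.45 · ln(4090)
= 12.45 · (8.3162) = 103.54 mV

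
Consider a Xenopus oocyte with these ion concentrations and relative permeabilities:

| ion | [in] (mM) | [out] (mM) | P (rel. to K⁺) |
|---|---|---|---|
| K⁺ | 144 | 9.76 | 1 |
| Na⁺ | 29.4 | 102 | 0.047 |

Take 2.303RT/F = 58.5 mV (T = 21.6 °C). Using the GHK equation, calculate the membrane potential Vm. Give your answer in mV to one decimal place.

Vm = 58.5 · log₁₀[(Σ P·[cation]ₒ + Σ P·[anion]ᵢ) / (Σ P·[cation]ᵢ + Σ P·[anion]ₒ)]
Numerator = 1×9.76 + 0.047×102 = 14.55
Denominator = 1×144 + 0.047×29.4 = 145.4
Vm = 58.5 · log₁₀(0.10011) = 58.5 × (-0.9995) = -58.47 mV

-58.5 mV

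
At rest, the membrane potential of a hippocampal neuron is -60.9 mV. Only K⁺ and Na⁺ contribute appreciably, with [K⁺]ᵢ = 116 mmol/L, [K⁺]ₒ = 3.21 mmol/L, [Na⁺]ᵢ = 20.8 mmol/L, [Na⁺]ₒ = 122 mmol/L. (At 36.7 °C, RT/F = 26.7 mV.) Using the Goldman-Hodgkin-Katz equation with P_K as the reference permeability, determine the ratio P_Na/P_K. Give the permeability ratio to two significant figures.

Let α = P_Na/P_K. GHK: Vm = 26.7·ln[(Kₒ + α·Naₒ)/(Kᵢ + α·Naᵢ)].
e^(Vm/26.7) = e^(-60.9/26.7) = 0.10219
So 0.10219·(Kᵢ + α·Naᵢ) = Kₒ + α·Naₒ → α = (0.10219·116.0 − 3.21) / (122.0 − 0.10219·20.8)
α = (11.85 − 3.21) / (122.0 − 2.126) = 8.644/119.9 = 0.07211

0.072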